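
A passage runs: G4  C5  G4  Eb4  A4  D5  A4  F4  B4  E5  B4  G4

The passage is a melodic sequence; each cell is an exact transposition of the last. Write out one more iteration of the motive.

C#5 F#5 C#5 A4

With a 4-note motive the entries are G4, A4, B4, each up a 2nd from the previous.
From C#5 the exact shape gives C#5 F#5 C#5 A4.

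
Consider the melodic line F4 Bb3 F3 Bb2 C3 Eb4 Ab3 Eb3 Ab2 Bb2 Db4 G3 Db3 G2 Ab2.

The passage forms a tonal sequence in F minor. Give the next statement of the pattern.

C4 F3 C3 F2 G2

The 5-note cells begin on F4, Eb4, Db4 — each down a 2nd from the last.
Statement 4 starts on C4 and keeps the same diatonic contour: C4 F3 C3 F2 G2.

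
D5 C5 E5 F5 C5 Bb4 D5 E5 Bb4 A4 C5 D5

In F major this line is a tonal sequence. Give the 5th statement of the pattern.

The 4-note cells begin on D5, C5, Bb4 — each down a 2nd from the last.
Carrying on: A4 → G4.
From G4 the diatonic shape gives G4 F4 A4 Bb4.

G4 F4 A4 Bb4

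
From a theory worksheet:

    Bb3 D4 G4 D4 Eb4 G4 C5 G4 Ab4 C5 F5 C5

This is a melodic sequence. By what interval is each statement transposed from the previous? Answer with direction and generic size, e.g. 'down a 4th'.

Taking 4-note groups, the heads are Bb3, Eb4, Ab4: the pattern moves up a 4th.
From Bb3 to Eb4: up a 4th.

up a 4th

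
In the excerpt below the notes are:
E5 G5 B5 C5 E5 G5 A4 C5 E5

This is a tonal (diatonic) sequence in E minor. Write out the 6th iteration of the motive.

B3 D4 F#4

The 3-note cells begin on E5, C5, A4 — each down a 3rd from the last.
Extending down a 3rd: F#4 → D4 → B3.
From B3 the diatonic shape gives B3 D4 F#4.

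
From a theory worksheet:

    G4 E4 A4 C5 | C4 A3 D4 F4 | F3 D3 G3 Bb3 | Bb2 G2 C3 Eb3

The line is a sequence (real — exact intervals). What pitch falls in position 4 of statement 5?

Grouping in 4s, the 4th note of each cell is C5, F4, Bb3, Eb3.
One more down a 5th gives Ab2.

Ab2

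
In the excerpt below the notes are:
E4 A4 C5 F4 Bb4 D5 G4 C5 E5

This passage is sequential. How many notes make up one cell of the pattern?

3

9 notes total. Splitting into 3 groups of 3:
E4 A4 C5 | F4 Bb4 D5 | G4 C5 E5
That's a consistent up a 2nd shift per cell, and no other grouping gives one.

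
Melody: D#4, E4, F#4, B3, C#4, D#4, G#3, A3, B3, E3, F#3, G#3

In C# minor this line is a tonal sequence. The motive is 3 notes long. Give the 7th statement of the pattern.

Taking 3-note groups, the heads are D#4, B3, G#3, E3: the pattern moves down a 3rd.
Carrying on: C#3 → A2 → F#2.
From F#2 the diatonic shape gives F#2 G#2 A2.

F#2 G#2 A2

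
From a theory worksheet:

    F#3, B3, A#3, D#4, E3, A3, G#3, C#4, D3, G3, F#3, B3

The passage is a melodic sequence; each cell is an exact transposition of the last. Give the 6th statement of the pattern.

Taking 4-note groups, the heads are F#3, E3, D3: the pattern moves down a 2nd.
Carrying on: C3 → Bb2 → Ab2.
Statement 6 starts on Ab2 and keeps the same exact contour: Ab2 Db3 C3 F3.

Ab2 Db3 C3 F3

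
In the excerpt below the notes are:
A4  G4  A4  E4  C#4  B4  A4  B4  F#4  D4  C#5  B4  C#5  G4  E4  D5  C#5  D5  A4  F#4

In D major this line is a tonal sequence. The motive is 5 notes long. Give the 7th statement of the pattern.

G5 F#5 G5 D5 B4

Taking 5-note groups, the heads are A4, B4, C#5, D5: the pattern moves up a 2nd.
Extending up a 2nd: E5 → F#5 → G5.
Statement 7 starts on G5 and keeps the same diatonic contour: G5 F#5 G5 D5 B4.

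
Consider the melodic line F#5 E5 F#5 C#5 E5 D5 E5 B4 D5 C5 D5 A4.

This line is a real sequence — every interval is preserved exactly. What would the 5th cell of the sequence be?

With a 4-note motive the entries are F#5, E5, D5, each down a 2nd from the previous.
Extending down a 2nd: C5 → Bb4.
Statement 5 starts on Bb4 and keeps the same exact contour: Bb4 Ab4 Bb4 F4.

Bb4 Ab4 Bb4 F4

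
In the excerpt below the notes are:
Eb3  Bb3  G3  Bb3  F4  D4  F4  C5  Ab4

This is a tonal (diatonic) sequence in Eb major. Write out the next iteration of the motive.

C5 G5 Eb5

Unit = 3 notes; the statements start on Eb3, Bb3, F4, moving up a 5th each time.
From C5 the diatonic shape gives C5 G5 Eb5.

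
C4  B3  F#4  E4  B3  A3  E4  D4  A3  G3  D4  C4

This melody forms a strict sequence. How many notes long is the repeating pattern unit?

4

Try groups of 4 (3 cells in 12 notes):
C4 B3 F#4 E4 | B3 A3 E4 D4 | A3 G3 D4 C4
That's a consistent down a 2nd shift per cell, and no other grouping gives one.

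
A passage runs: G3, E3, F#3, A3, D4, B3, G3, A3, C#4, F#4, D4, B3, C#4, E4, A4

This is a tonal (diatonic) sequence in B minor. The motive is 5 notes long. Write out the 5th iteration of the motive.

Unit = 5 notes; the statements start on G3, B3, D4, moving up a 3rd each time.
Carrying on: F#4 → A4.
So cell 5 is A4 F#4 G4 B4 E5.

A4 F#4 G4 B4 E5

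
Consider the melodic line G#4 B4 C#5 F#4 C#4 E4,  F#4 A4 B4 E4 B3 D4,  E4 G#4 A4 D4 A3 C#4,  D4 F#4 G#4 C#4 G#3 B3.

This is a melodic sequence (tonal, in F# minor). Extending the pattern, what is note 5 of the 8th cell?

C#3

The unit is 6 notes. Position-5 pitches of the 4 shown cells: C#4, B3, A3, G#3.
Extending down a 2nd: F#3 → E3 → D3 → C#3.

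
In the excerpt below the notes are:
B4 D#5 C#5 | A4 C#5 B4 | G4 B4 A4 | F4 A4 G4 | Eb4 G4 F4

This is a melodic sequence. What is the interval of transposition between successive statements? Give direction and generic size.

Taking 3-note groups, the heads are B4, A4, G4, F4, Eb4: the pattern moves down a 2nd.
B4 to A4 is down a 2nd.

down a 2nd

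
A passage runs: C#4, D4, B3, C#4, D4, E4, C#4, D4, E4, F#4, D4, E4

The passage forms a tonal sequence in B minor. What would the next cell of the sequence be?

The 4-note cells begin on C#4, D4, E4 — each up a 2nd from the last.
Statement 4 starts on F#4 and keeps the same diatonic contour: F#4 G4 E4 F#4.

F#4 G4 E4 F#4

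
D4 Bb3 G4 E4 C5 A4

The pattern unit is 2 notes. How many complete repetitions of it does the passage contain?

3

6 notes in groups of 2 gives 6/2 = 3 statements.
Starts: D4, G4, C5 — each up a 4th.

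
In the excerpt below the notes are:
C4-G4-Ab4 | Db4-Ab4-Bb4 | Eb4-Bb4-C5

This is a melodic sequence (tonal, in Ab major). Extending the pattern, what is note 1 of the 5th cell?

With 3-note cells, note 1 of each statement runs C4, Db4, Eb4.
Each moves up a 2nd. Continuing: F4 → G4.

G4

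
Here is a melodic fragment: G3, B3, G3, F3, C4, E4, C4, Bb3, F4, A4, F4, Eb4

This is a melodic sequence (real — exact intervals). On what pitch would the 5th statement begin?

Eb5

Unit = 4 notes; the statements start on G3, C4, F4, moving up a 4th each time.
Extending the heads up a 4th: Bb4 → Eb5.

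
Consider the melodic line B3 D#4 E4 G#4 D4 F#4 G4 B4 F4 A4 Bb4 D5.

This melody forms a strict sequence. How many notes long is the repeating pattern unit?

4

There are 12 notes; a 4-note unit gives 3 cells:
B3 D#4 E4 G#4 | D4 F#4 G4 B4 | F4 A4 Bb4 D5
Each cell is the previous one up a 3rd — so the unit is 4 notes.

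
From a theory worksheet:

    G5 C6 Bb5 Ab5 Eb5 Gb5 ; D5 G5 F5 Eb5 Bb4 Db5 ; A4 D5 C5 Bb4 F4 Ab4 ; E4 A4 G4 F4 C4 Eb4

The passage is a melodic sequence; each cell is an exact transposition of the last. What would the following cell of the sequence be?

B3 E4 D4 C4 G3 Bb3

Unit = 6 notes; the statements start on G5, D5, A4, E4, moving down a 4th each time.
Statement 5 starts on B3 and keeps the same exact contour: B3 E4 D4 C4 G3 Bb3.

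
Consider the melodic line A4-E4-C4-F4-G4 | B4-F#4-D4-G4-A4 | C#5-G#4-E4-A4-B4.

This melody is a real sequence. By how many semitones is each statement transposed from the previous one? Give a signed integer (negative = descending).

Taking 5-note groups, the heads are A4, B4, C#5: the pattern moves up a 2nd.
A4→B4 is 71 − 69 = 2 semitones.

2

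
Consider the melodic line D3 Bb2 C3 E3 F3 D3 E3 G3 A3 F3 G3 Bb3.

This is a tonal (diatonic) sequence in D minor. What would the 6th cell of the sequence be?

G4 E4 F4 A4

The 4-note cells begin on D3, F3, A3 — each up a 3rd from the last.
Continuing the starts: C4 → E4 → G4.
From G4 the diatonic shape gives G4 E4 F4 A4.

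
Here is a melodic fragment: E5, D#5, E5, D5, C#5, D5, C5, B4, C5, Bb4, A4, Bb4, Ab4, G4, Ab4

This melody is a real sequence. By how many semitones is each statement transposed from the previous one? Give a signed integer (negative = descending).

-2

With a 3-note motive the entries are E5, D5, C5, Bb4, Ab4, each down a 2nd from the previous.
Counting half-steps from E5 to D5: -2.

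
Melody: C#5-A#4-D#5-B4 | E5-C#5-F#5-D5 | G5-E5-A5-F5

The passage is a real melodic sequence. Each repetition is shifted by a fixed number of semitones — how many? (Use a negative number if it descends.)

3

Unit = 4 notes; the statements start on C#5, E5, G5, moving up a 3rd each time.
C#5 to E5 spans +3 semitones.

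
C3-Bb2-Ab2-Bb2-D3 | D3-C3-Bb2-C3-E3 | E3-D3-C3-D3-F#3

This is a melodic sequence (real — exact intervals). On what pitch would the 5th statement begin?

The 5-note cells begin on C3, D3, E3 — each up a 2nd from the last.
Extending the heads up a 2nd: F#3 → G#3.

G#3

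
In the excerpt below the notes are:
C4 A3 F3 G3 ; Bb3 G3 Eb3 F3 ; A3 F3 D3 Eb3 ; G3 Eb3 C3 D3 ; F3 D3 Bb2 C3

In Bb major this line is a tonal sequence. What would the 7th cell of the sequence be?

The 4-note cells begin on C4, Bb3, A3, G3, F3 — each down a 2nd from the last.
Continuing the starts: Eb3 → D3.
Statement 7 starts on D3 and keeps the same diatonic contour: D3 Bb2 G2 A2.

D3 Bb2 G2 A2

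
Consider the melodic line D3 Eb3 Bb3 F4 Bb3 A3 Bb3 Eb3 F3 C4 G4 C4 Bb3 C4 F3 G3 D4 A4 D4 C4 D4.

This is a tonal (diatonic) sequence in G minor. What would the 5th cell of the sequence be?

A3 Bb3 F4 C5 F4 Eb4 F4

The 7-note cells begin on D3, Eb3, F3 — each up a 2nd from the last.
Extending up a 2nd: G3 → A3.
From A3 the diatonic shape gives A3 Bb3 F4 C5 F4 Eb4 F4.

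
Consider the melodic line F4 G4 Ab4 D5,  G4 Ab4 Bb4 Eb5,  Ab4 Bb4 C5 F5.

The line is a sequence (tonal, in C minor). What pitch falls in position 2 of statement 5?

D5

Grouping in 4s, the 2nd note of each cell is G4, Ab4, Bb4.
Each moves up a 2nd. Continuing: C5 → D5.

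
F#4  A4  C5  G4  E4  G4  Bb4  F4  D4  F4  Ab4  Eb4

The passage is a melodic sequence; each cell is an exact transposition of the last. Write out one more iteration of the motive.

Unit = 4 notes; the statements start on F#4, E4, D4, moving down a 2nd each time.
From C4 the exact shape gives C4 Eb4 Gb4 Db4.

C4 Eb4 Gb4 Db4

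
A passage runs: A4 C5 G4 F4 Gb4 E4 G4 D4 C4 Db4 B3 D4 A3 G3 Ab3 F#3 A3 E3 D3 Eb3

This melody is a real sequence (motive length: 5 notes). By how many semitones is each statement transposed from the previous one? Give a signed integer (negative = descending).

The 5-note cells begin on A4, E4, B3, F#3 — each down a 4th from the last.
Counting half-steps from A4 to E4: -5.

-5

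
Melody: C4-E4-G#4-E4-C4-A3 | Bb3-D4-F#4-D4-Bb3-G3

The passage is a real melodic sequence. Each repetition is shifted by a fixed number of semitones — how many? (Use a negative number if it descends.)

With a 6-note motive the entries are C4, Bb3, each down a 2nd from the previous.
Counting half-steps from C4 to Bb3: -2.

-2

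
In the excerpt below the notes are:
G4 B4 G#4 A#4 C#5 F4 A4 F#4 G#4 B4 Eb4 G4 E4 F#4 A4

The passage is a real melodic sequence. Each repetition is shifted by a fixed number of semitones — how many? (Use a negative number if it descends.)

Taking 5-note groups, the heads are G4, F4, Eb4: the pattern moves down a 2nd.
G4→F4 is 65 − 67 = -2 semitones.

-2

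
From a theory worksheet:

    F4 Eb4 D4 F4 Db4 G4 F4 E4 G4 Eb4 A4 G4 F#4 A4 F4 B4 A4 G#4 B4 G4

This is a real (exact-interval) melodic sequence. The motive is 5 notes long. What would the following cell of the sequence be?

With a 5-note motive the entries are F4, G4, A4, B4, each up a 2nd from the previous.
From C#5 the exact shape gives C#5 B4 A#4 C#5 A4.

C#5 B4 A#4 C#5 A4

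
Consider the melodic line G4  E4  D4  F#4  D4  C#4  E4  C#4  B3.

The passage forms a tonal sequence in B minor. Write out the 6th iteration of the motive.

B3 G3 F#3

Unit = 3 notes; the statements start on G4, F#4, E4, moving down a 2nd each time.
Continuing the starts: D4 → C#4 → B3.
So cell 6 is B3 G3 F#3.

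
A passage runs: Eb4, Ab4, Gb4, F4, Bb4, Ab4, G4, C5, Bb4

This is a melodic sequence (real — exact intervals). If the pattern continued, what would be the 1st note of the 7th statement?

Grouping in 3s, the 1st note of each cell is Eb4, F4, G4.
Each moves up a 2nd. Continuing: A4 → B4 → C#5 → D#5.

D#5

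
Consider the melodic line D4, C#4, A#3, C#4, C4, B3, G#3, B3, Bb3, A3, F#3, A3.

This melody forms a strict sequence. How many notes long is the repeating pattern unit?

12 notes total. Splitting into 3 groups of 4:
D4 C#4 A#3 C#4 | C4 B3 G#3 B3 | Bb3 A3 F#3 A3
Every group is a transposition down a 2nd of the one before; no shorter unit works.

4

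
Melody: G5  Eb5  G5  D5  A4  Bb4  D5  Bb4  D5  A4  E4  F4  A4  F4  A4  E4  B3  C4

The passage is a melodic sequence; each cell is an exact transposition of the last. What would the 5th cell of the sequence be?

B3 G3 B3 F#3 C#3 D3

Unit = 6 notes; the statements start on G5, D5, A4, moving down a 4th each time.
Extending down a 4th: E4 → B3.
So cell 5 is B3 G3 B3 F#3 C#3 D3.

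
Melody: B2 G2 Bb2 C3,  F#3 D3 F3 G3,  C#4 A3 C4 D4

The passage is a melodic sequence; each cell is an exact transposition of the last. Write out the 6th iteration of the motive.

A#5 F#5 A5 B5

With a 4-note motive the entries are B2, F#3, C#4, each up a 5th from the previous.
Carrying on: G#4 → D#5 → A#5.
So cell 6 is A#5 F#5 A5 B5.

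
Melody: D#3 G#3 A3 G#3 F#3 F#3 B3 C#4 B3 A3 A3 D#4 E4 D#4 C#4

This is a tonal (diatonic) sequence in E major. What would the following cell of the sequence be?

C#4 F#4 G#4 F#4 E4

Unit = 5 notes; the statements start on D#3, F#3, A3, moving up a 3rd each time.
Statement 4 starts on C#4 and keeps the same diatonic contour: C#4 F#4 G#4 F#4 E4.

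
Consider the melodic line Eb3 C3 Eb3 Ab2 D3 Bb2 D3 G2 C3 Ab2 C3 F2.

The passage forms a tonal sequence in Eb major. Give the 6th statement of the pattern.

G2 Eb2 G2 C2

The 4-note cells begin on Eb3, D3, C3 — each down a 2nd from the last.
Carrying on: Bb2 → Ab2 → G2.
So cell 6 is G2 Eb2 G2 C2.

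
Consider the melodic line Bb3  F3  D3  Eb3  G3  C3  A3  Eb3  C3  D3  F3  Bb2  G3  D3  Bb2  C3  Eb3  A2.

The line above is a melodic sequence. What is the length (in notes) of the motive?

6

18 notes total. Splitting into 3 groups of 6:
Bb3 F3 D3 Eb3 G3 C3 | A3 Eb3 C3 D3 F3 Bb2 | G3 D3 Bb2 C3 Eb3 A2
That's a consistent down a 2nd shift per cell, and no other grouping gives one.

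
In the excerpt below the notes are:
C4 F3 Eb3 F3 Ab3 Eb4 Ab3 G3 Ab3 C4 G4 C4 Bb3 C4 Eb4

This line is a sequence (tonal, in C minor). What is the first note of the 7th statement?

Ab5

Unit = 5 notes; the statements start on C4, Eb4, G4, moving up a 3rd each time.
Extending the heads up a 3rd: Bb4 → D5 → F5 → Ab5.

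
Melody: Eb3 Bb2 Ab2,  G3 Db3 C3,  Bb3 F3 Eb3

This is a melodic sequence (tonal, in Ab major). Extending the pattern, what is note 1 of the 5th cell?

The unit is 3 notes. Position-1 pitches of the 3 shown cells: Eb3, G3, Bb3.
Extending up a 3rd: Db4 → F4.

F4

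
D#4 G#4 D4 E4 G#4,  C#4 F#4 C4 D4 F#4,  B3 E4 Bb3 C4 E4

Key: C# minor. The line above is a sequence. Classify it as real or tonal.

Each cell has the same semitone pattern (5, -6, 2, 4) — intervals are preserved exactly.
And D4 lies outside C# minor, so the sequence is real rather than tonal.

real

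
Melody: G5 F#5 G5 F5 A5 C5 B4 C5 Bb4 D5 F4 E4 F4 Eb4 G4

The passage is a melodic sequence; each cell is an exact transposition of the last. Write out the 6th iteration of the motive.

Ab2 G2 Ab2 Gb2 Bb2

Taking 5-note groups, the heads are G5, C5, F4: the pattern moves down a 5th.
Continuing the starts: Bb3 → Eb3 → Ab2.
From Ab2 the exact shape gives Ab2 G2 Ab2 Gb2 Bb2.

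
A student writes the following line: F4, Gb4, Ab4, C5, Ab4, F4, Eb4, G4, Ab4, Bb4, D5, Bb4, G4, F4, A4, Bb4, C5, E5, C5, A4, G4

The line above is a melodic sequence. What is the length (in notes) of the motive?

7

There are 21 notes; a 7-note unit gives 3 cells:
F4 Gb4 Ab4 C5 Ab4 F4 Eb4 | G4 Ab4 Bb4 D5 Bb4 G4 F4 | A4 Bb4 C5 E5 C5 A4 G4
That's a consistent up a 2nd shift per cell, and no other grouping gives one.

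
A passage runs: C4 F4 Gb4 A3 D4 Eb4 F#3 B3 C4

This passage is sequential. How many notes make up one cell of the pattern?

9 notes total. Splitting into 3 groups of 3:
C4 F4 Gb4 | A3 D4 Eb4 | F#3 B3 C4
That's a consistent down a 3rd shift per cell, and no other grouping gives one.

3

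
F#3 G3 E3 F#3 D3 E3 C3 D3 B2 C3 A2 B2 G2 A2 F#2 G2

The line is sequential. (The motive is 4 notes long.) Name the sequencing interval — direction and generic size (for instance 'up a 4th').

Unit = 4 notes; the statements start on F#3, D3, B2, G2, moving down a 3rd each time.
F#3 to D3 is down a 3rd.

down a 3rd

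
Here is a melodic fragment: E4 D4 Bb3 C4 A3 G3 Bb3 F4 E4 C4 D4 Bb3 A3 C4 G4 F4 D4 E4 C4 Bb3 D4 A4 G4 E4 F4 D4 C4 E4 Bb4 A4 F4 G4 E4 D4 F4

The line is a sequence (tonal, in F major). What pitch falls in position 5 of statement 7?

G4

Grouping in 7s, the 5th note of each cell is A3, Bb3, C4, D4, E4.
Each moves up a 2nd. Continuing: F4 → G4.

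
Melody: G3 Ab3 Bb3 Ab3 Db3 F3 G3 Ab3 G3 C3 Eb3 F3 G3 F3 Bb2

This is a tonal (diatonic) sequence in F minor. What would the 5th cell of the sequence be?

The 5-note cells begin on G3, F3, Eb3 — each down a 2nd from the last.
Carrying on: Db3 → C3.
From C3 the diatonic shape gives C3 Db3 Eb3 Db3 G2.

C3 Db3 Eb3 Db3 G2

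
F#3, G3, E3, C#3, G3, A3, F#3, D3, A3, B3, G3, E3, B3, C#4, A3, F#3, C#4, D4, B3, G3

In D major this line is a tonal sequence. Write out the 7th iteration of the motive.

E4 F#4 D4 B3

The 4-note cells begin on F#3, G3, A3, B3, C#4 — each up a 2nd from the last.
Carrying on: D4 → E4.
From E4 the diatonic shape gives E4 F#4 D4 B3.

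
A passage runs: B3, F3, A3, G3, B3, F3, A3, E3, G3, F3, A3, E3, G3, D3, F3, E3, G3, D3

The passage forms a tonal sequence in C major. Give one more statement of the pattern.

With a 6-note motive the entries are B3, A3, G3, each down a 2nd from the previous.
Statement 4 starts on F3 and keeps the same diatonic contour: F3 C3 E3 D3 F3 C3.

F3 C3 E3 D3 F3 C3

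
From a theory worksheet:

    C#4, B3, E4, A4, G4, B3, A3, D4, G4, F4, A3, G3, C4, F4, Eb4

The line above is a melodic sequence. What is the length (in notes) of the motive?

5

15 notes total. Splitting into 3 groups of 5:
C#4 B3 E4 A4 G4 | B3 A3 D4 G4 F4 | A3 G3 C4 F4 Eb4
Every group is a transposition down a 2nd of the one before; no shorter unit works.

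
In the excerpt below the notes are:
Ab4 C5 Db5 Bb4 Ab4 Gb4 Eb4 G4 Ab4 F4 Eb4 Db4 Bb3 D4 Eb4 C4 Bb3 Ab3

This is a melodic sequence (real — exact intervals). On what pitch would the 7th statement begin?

Unit = 6 notes; the statements start on Ab4, Eb4, Bb3, moving down a 4th each time.
Extending the heads down a 4th: F3 → C3 → G2 → D2.

D2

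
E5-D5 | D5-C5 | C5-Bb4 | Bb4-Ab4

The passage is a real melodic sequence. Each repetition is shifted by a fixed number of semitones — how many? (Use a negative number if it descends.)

Taking 2-note groups, the heads are E5, D5, C5, Bb4: the pattern moves down a 2nd.
E5 to D5 spans -2 semitones.

-2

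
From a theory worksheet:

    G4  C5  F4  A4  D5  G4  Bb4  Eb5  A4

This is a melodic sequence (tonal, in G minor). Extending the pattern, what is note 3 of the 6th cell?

With 3-note cells, note 3 of each statement runs F4, G4, A4.
Carrying that up a 2nd forward: Bb4 → C5 → D5.

D5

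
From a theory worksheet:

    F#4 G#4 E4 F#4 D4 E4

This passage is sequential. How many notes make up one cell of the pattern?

There are 6 notes; a 2-note unit gives 3 cells:
F#4 G#4 | E4 F#4 | D4 E4
Each cell is the previous one down a 2nd — so the unit is 2 notes.

2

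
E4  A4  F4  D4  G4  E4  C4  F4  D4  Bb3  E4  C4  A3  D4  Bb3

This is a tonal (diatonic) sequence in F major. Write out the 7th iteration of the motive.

F3 Bb3 G3

With a 3-note motive the entries are E4, D4, C4, Bb3, A3, each down a 2nd from the previous.
Extending down a 2nd: G3 → F3.
Statement 7 starts on F3 and keeps the same diatonic contour: F3 Bb3 G3.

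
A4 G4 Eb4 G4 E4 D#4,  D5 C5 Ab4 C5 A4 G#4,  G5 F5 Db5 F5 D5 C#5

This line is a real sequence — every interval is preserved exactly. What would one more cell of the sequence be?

C6 Bb5 Gb5 Bb5 G5 F#5

Taking 6-note groups, the heads are A4, D5, G5: the pattern moves up a 4th.
From C6 the exact shape gives C6 Bb5 Gb5 Bb5 G5 F#5.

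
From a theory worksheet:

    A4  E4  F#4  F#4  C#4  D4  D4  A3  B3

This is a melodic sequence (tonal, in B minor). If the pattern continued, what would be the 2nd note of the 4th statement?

F#3

Grouping in 3s, the 2nd note of each cell is E4, C#4, A3.
One more down a 3rd gives F#3.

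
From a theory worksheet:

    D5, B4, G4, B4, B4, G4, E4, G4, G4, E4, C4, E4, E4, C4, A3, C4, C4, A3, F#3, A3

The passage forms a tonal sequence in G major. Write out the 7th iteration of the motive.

With a 4-note motive the entries are D5, B4, G4, E4, C4, each down a 3rd from the previous.
Continuing the starts: A3 → F#3.
Statement 7 starts on F#3 and keeps the same diatonic contour: F#3 D3 B2 D3.

F#3 D3 B2 D3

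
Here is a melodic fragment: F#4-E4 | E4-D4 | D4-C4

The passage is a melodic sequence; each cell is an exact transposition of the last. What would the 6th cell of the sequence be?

Ab3 Gb3

The 2-note cells begin on F#4, E4, D4 — each down a 2nd from the last.
Carrying on: C4 → Bb3 → Ab3.
Statement 6 starts on Ab3 and keeps the same exact contour: Ab3 Gb3.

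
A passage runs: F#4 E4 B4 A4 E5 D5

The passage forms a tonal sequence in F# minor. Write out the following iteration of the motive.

Unit = 2 notes; the statements start on F#4, B4, E5, moving up a 4th each time.
So cell 4 is A5 G#5.

A5 G#5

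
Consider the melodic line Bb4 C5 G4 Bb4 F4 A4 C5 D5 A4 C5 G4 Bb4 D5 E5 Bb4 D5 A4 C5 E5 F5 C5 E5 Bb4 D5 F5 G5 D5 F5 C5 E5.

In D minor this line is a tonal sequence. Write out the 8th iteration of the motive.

Bb5 C6 G5 Bb5 F5 A5

Taking 6-note groups, the heads are Bb4, C5, D5, E5, F5: the pattern moves up a 2nd.
Carrying on: G5 → A5 → Bb5.
From Bb5 the diatonic shape gives Bb5 C6 G5 Bb5 F5 A5.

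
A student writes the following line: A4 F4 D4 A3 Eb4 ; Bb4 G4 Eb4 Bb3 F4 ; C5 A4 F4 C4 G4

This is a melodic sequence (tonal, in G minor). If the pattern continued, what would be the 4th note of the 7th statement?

With 5-note cells, note 4 of each statement runs A3, Bb3, C4.
Each moves up a 2nd. Continuing: D4 → Eb4 → F4 → G4.

G4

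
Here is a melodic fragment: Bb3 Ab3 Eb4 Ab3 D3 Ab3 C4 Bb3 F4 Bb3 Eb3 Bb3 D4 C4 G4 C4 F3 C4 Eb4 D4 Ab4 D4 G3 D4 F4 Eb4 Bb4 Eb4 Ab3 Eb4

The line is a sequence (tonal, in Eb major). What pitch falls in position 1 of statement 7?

Grouping in 6s, the 1st note of each cell is Bb3, C4, D4, Eb4, F4.
Extending up a 2nd: G4 → Ab4.

Ab4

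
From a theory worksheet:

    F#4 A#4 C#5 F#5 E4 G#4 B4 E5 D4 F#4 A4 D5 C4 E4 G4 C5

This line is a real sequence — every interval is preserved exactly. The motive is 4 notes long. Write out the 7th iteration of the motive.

Gb3 Bb3 Db4 Gb4

With a 4-note motive the entries are F#4, E4, D4, C4, each down a 2nd from the previous.
Continuing the starts: Bb3 → Ab3 → Gb3.
Statement 7 starts on Gb3 and keeps the same exact contour: Gb3 Bb3 Db4 Gb4.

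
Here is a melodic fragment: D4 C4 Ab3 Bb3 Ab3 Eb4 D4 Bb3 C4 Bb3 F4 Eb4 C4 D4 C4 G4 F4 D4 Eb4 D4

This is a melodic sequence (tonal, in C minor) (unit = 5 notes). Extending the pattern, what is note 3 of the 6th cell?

With 5-note cells, note 3 of each statement runs Ab3, Bb3, C4, D4.
Carrying that up a 2nd forward: Eb4 → F4.

F4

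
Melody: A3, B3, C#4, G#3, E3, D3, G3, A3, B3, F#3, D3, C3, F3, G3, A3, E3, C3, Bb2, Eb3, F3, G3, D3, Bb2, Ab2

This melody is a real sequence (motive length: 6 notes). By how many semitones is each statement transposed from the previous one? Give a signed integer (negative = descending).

With a 6-note motive the entries are A3, G3, F3, Eb3, each down a 2nd from the previous.
A3→G3 is 55 − 57 = -2 semitones.

-2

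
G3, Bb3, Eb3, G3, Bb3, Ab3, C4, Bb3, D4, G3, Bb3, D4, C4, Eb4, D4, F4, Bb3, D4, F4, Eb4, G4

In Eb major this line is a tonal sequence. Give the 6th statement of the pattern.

C5 Eb5 Ab4 C5 Eb5 D5 F5

Unit = 7 notes; the statements start on G3, Bb3, D4, moving up a 3rd each time.
Continuing the starts: F4 → Ab4 → C5.
So cell 6 is C5 Eb5 Ab4 C5 Eb5 D5 F5.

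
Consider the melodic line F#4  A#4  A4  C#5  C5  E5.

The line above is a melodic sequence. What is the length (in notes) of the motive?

2

Try groups of 2 (3 cells in 6 notes):
F#4 A#4 | A4 C#5 | C5 E5
That's a consistent up a 3rd shift per cell, and no other grouping gives one.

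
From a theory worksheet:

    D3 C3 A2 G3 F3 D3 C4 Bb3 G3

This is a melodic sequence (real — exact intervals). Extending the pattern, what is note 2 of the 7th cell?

Gb5

Grouping in 3s, the 2nd note of each cell is C3, F3, Bb3.
Extending up a 4th: Eb4 → Ab4 → Db5 → Gb5.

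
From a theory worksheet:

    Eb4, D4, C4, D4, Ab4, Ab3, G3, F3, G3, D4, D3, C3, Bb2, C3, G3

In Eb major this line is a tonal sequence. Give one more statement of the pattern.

G2 F2 Eb2 F2 C3

Taking 5-note groups, the heads are Eb4, Ab3, D3: the pattern moves down a 5th.
So cell 4 is G2 F2 Eb2 F2 C3.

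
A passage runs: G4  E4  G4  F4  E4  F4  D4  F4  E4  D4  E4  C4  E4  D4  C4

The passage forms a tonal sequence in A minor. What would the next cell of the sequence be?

The 5-note cells begin on G4, F4, E4 — each down a 2nd from the last.
From D4 the diatonic shape gives D4 B3 D4 C4 B3.

D4 B3 D4 C4 B3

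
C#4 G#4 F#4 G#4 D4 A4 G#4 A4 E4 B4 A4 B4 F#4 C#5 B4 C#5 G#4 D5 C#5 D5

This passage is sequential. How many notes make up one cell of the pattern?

20 notes total. Splitting into 5 groups of 4:
C#4 G#4 F#4 G#4 | D4 A4 G#4 A4 | E4 B4 A4 B4 | F#4 C#5 B4 C#5 | G#4 D5 C#5 D5
Every group is a transposition up a 2nd of the one before; no shorter unit works.

4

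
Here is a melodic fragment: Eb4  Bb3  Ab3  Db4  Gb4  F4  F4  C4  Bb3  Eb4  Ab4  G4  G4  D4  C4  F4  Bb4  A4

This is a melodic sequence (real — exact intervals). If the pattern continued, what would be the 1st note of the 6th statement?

Grouping in 6s, the 1st note of each cell is Eb4, F4, G4.
Carrying that up a 2nd forward: A4 → B4 → C#5.

C#5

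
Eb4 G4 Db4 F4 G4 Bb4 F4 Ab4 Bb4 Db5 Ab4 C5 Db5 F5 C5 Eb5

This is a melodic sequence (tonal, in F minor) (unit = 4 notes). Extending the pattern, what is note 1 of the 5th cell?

F5

With 4-note cells, note 1 of each statement runs Eb4, G4, Bb4, Db5.
From Db5, up a 3rd gives F5.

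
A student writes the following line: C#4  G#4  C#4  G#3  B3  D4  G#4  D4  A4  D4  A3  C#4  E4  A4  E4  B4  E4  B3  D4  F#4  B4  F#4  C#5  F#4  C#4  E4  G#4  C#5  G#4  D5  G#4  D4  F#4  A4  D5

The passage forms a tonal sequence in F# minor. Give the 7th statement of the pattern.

B4 F#5 B4 F#4 A4 C#5 F#5

Taking 7-note groups, the heads are C#4, D4, E4, F#4, G#4: the pattern moves up a 2nd.
Carrying on: A4 → B4.
So cell 7 is B4 F#5 B4 F#4 A4 C#5 F#5.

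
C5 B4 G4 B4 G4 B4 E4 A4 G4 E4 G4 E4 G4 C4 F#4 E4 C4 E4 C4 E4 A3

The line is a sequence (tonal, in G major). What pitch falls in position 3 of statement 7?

B2

Grouping in 7s, the 3rd note of each cell is G4, E4, C4.
Carrying that down a 3rd forward: A3 → F#3 → D3 → B2.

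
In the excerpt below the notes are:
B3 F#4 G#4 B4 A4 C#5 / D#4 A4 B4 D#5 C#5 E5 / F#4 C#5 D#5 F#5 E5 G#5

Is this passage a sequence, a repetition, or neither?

Each 6-note cell is the previous one transposed up a 3rd.

sequence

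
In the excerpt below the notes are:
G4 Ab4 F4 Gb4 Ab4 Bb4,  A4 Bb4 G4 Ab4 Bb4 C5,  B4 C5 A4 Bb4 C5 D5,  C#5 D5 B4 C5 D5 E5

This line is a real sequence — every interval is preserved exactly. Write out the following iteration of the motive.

The 6-note cells begin on G4, A4, B4, C#5 — each up a 2nd from the last.
Statement 5 starts on D#5 and keeps the same exact contour: D#5 E5 C#5 D5 E5 F#5.

D#5 E5 C#5 D5 E5 F#5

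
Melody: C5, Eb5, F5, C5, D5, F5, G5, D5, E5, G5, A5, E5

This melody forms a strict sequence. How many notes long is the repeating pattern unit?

4

There are 12 notes; a 4-note unit gives 3 cells:
C5 Eb5 F5 C5 | D5 F5 G5 D5 | E5 G5 A5 E5
Each cell is the previous one up a 2nd — so the unit is 4 notes.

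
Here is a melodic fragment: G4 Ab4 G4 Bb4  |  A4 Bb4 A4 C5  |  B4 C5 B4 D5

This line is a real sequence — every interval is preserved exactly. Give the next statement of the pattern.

The 4-note cells begin on G4, A4, B4 — each up a 2nd from the last.
So cell 4 is C#5 D5 C#5 E5.

C#5 D5 C#5 E5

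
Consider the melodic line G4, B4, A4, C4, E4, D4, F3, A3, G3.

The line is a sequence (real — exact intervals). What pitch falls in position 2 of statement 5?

G2

Grouping in 3s, the 2nd note of each cell is B4, E4, A3.
Extending down a 5th: D3 → G2.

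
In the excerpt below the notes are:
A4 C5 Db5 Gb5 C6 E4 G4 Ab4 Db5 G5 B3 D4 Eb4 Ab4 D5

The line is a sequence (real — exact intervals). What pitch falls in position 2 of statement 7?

F#2

The unit is 5 notes. Position-2 pitches of the 3 shown cells: C5, G4, D4.
Carrying that down a 4th forward: A3 → E3 → B2 → F#2.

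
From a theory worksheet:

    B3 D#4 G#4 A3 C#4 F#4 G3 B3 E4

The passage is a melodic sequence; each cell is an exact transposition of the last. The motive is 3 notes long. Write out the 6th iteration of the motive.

Taking 3-note groups, the heads are B3, A3, G3: the pattern moves down a 2nd.
Carrying on: F3 → Eb3 → Db3.
From Db3 the exact shape gives Db3 F3 Bb3.

Db3 F3 Bb3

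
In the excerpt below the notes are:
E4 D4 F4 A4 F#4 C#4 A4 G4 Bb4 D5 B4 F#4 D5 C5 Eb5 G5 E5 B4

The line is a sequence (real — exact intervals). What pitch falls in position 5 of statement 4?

Grouping in 6s, the 5th note of each cell is F#4, B4, E5.
Each moves up a 4th; the next is A5.

A5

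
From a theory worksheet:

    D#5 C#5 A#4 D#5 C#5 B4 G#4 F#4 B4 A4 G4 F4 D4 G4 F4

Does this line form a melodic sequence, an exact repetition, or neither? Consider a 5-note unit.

neither

Note 2 of cell 2 is G#4; if this were a sequence it would be A4. No unit length gives a consistent transposition pattern.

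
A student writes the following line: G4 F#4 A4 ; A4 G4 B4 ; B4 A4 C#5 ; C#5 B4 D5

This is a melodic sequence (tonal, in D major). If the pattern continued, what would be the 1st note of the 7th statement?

The unit is 3 notes. Position-1 pitches of the 4 shown cells: G4, A4, B4, C#5.
Each moves up a 2nd. Continuing: D5 → E5 → F#5.

F#5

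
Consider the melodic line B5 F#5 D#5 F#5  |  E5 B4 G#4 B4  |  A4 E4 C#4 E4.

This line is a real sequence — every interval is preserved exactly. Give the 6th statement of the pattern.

Unit = 4 notes; the statements start on B5, E5, A4, moving down a 5th each time.
Carrying on: D4 → G3 → C3.
So cell 6 is C3 G2 E2 G2.

C3 G2 E2 G2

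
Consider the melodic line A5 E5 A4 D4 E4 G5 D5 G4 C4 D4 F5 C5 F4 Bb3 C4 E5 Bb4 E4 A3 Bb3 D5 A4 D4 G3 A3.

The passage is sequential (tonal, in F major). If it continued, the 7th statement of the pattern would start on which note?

Bb4

Unit = 5 notes; the statements start on A5, G5, F5, E5, D5, moving down a 2nd each time.
Extending the heads down a 2nd: C5 → Bb4.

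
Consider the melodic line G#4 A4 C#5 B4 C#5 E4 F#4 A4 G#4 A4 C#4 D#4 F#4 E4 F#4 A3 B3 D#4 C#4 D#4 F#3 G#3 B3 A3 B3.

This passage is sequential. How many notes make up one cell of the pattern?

Try groups of 5 (5 cells in 25 notes):
G#4 A4 C#5 B4 C#5 | E4 F#4 A4 G#4 A4 | C#4 D#4 F#4 E4 F#4 | A3 B3 D#4 C#4 D#4 | F#3 G#3 B3 A3 B3
Each cell is the previous one down a 3rd — so the unit is 5 notes.

5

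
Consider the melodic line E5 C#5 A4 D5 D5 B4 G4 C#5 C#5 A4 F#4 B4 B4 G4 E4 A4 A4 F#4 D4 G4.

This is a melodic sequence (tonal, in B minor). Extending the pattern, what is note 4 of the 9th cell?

C#4

Grouping in 4s, the 4th note of each cell is D5, C#5, B4, A4, G4.
Carrying that down a 2nd forward: F#4 → E4 → D4 → C#4.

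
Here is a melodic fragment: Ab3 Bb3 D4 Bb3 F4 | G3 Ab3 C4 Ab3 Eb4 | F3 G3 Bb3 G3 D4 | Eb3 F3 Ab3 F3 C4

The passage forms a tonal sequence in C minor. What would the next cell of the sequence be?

Taking 5-note groups, the heads are Ab3, G3, F3, Eb3: the pattern moves down a 2nd.
So cell 5 is D3 Eb3 G3 Eb3 Bb3.

D3 Eb3 G3 Eb3 Bb3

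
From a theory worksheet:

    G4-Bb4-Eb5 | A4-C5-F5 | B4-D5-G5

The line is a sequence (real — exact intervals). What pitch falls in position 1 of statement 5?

D#5

Grouping in 3s, the 1st note of each cell is G4, A4, B4.
Each moves up a 2nd. Continuing: C#5 → D#5.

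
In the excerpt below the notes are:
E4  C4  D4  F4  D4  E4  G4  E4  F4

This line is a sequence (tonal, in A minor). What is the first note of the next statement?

Taking 3-note groups, the heads are E4, F4, G4: the pattern moves up a 2nd.
One more step up a 2nd gives A4.

A4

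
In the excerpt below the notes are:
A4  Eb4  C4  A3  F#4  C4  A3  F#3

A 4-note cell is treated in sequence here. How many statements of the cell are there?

2

8 notes in groups of 4 gives 8/4 = 2 statements.
Starts: A4, F#4 — each down a 3rd.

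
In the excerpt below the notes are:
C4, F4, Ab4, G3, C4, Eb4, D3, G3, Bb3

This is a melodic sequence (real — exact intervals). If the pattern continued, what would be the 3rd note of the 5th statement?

C3

The unit is 3 notes. Position-3 pitches of the 3 shown cells: Ab4, Eb4, Bb3.
Each moves down a 4th. Continuing: F3 → C3.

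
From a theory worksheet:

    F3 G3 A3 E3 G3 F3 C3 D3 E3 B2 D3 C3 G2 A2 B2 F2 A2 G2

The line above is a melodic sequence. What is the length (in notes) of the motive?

18 notes total. Splitting into 3 groups of 6:
F3 G3 A3 E3 G3 F3 | C3 D3 E3 B2 D3 C3 | G2 A2 B2 F2 A2 G2
Every group is a transposition down a 4th of the one before; no shorter unit works.

6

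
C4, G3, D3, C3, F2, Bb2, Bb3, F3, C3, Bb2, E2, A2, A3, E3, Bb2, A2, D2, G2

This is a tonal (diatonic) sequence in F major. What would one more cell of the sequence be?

G3 D3 A2 G2 C2 F2

The 6-note cells begin on C4, Bb3, A3 — each down a 2nd from the last.
From G3 the diatonic shape gives G3 D3 A2 G2 C2 F2.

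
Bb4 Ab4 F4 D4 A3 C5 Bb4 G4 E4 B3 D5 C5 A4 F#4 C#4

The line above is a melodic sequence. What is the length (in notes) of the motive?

5

There are 15 notes; a 5-note unit gives 3 cells:
Bb4 Ab4 F4 D4 A3 | C5 Bb4 G4 E4 B3 | D5 C5 A4 F#4 C#4
Each cell is the previous one up a 2nd — so the unit is 5 notes.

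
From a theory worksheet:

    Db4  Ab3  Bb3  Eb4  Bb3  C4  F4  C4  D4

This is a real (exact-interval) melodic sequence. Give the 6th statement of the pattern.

B4 F#4 G#4

With a 3-note motive the entries are Db4, Eb4, F4, each up a 2nd from the previous.
Carrying on: G4 → A4 → B4.
From B4 the exact shape gives B4 F#4 G#4.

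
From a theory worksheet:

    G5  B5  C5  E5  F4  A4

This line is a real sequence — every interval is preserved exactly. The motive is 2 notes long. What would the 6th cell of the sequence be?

Ab2 C3

Taking 2-note groups, the heads are G5, C5, F4: the pattern moves down a 5th.
Carrying on: Bb3 → Eb3 → Ab2.
So cell 6 is Ab2 C3.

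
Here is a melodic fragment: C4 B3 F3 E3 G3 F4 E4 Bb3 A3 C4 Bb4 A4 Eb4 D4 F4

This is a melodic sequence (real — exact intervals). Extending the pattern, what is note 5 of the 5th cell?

Eb5

With 5-note cells, note 5 of each statement runs G3, C4, F4.
Extending up a 4th: Bb4 → Eb5.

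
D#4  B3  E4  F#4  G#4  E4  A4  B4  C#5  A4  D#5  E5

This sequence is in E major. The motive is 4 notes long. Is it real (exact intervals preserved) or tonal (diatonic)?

Every note is diatonic to E major.
Cell 1 has +5 semitones from note 2 to 3, but cell 3 has +6 — the interval quality changes while the contour stays the same, which is the hallmark of a tonal sequence.

tonal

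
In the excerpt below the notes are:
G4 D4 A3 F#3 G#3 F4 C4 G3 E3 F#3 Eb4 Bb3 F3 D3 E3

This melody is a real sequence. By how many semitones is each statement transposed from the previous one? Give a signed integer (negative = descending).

-2

Taking 5-note groups, the heads are G4, F4, Eb4: the pattern moves down a 2nd.
G4→F4 is 65 − 67 = -2 semitones.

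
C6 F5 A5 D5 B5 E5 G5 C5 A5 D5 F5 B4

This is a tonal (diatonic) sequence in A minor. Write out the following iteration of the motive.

The 4-note cells begin on C6, B5, A5 — each down a 2nd from the last.
From G5 the diatonic shape gives G5 C5 E5 A4.

G5 C5 E5 A4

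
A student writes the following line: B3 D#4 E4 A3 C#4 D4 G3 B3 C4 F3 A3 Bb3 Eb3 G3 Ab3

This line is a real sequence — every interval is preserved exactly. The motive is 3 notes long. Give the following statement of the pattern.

The 3-note cells begin on B3, A3, G3, F3, Eb3 — each down a 2nd from the last.
From Db3 the exact shape gives Db3 F3 Gb3.

Db3 F3 Gb3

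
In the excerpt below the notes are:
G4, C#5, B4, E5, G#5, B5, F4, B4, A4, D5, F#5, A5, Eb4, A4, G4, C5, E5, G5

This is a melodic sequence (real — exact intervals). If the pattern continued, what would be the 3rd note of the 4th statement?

The unit is 6 notes. Position-3 pitches of the 3 shown cells: B4, A4, G4.
Each moves down a 2nd; the next is F4.

F4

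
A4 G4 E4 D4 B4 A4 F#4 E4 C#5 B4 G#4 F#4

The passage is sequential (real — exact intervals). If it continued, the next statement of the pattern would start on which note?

D#5

Unit = 4 notes; the statements start on A4, B4, C#5, moving up a 2nd each time.
The next head, up a 2nd from C#5, is D#5.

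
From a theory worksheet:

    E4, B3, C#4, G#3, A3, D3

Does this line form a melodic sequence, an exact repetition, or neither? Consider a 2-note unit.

Note 2 of cell 3 is D3; if this were a sequence it would be E3. No unit length gives a consistent transposition pattern.

neither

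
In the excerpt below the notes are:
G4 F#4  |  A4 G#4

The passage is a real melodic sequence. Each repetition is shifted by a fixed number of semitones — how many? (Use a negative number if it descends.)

The 2-note cells begin on G4, A4 — each up a 2nd from the last.
G4→A4 is 69 − 67 = 2 semitones.

2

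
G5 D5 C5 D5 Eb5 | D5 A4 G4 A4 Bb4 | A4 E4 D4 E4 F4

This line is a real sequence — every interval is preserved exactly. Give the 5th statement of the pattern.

The 5-note cells begin on G5, D5, A4 — each down a 4th from the last.
Extending down a 4th: E4 → B3.
So cell 5 is B3 F#3 E3 F#3 G3.

B3 F#3 E3 F#3 G3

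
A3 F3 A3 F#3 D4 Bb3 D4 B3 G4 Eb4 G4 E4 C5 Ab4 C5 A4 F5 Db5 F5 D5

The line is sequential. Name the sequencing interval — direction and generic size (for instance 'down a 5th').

up a 4th

With a 4-note motive the entries are A3, D4, G4, C5, F5, each up a 4th from the previous.
A3 to D4 is up a 4th.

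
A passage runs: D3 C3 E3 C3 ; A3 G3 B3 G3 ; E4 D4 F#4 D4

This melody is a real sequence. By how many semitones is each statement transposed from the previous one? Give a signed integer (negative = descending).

The 4-note cells begin on D3, A3, E4 — each up a 5th from the last.
D3 to A3 spans +7 semitones.

7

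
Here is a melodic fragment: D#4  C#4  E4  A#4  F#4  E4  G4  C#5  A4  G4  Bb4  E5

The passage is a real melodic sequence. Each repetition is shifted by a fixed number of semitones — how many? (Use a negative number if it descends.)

3

The 4-note cells begin on D#4, F#4, A4 — each up a 3rd from the last.
Counting half-steps from D#4 to F#4: 3.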